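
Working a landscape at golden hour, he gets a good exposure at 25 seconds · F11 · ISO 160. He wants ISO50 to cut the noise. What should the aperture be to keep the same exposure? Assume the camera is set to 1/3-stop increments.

ISO: 160 → 125 → 100 → 80 → 64 → 50 — 1 2/3 stops dropped (darker).
Need 1 2/3 stops brighter from the aperture: f/11 → f/10 → f/9 → f/8 → f/7.1 → f/6.3.

f/6.3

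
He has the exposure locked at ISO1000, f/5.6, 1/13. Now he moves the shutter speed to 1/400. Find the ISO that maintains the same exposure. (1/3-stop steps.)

Shutter speed: 1/13 → 1/15 → 1/20 → 1/25 → 1/30 → 1/40 → 1/50 → 1/60 → 1/80 → 1/100 → 1/125 → 1/160 → 1/200 → 1/250 → 1/320 → 1/400 — 5 stops faster (darker).
Need 5 stops brighter from the ISO: 1000 → 1250 → 1600 → 2000 → 2500 → 3200 → 4000 → 5000 → 6400 → 8000 → 10000 → 12800 → 16000 → 20000 → 25600 → 32000.

ISO 32000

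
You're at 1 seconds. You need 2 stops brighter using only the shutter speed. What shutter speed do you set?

Shutter speed: 1 → 2 → 4 — 2 stops slower (brighter).

4 s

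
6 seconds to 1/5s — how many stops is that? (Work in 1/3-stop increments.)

6 → 5 → 4 → 3.2 → 2.5 → 2 → 1.6 → 1.3 → 1 → 0.8 → 0.6 → 0.5 → 0.4 → 0.3 → 1/4 → 1/5 — count the steps: 15 third-stops = 5 stops.

5 stops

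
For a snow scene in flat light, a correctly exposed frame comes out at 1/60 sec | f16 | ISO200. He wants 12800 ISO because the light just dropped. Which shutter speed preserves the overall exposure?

ISO: 200 → 400 → 800 → 1600 → 3200 → 6400 → 12800 — 6 stops higher (brighter).
Need 6 stops darker from the shutter speed: 1/60 → 1/125 → 1/250 → 1/500 → 1/1000 → 1/2000 → 1/4000.

1/4000s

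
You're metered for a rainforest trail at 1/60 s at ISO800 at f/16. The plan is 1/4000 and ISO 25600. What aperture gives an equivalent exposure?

f/11

Shutter speed: 1/60 → 1/125 → 1/250 → 1/500 → 1/1000 → 1/2000 → 1/4000 — 6 stops faster (darker).
ISO: 800 → 1600 → 3200 → 6400 → 12800 → 25600 — 5 stops raised (brighter).
Net change so far: 1 stop darker. Offset with the aperture: f/16 → f/11.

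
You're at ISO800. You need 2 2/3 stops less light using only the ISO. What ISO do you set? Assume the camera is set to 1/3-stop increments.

ISO 125

ISO: 800 → 640 → 500 → 400 → 320 → 250 → 200 → 160 → 125 — 2 2/3 stops dropped (darker).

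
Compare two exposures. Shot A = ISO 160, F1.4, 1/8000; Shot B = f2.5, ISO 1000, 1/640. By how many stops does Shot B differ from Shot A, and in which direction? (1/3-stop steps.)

Aperture: f/1.4 → f/1.6 → f/1.8 → f/2 → f/2.2 → f/2.5 — 1 2/3 stops narrower (darker).
Shutter speed: 1/8000 → 1/6400 → 1/5000 → 1/4000 → 1/3200 → 1/2500 → 1/2000 → 1/1600 → 1/1250 → 1/1000 → 1/800 → 1/640 — 3 2/3 stops slower (brighter).
ISO: 160 → 200 → 250 → 320 → 400 → 500 → 640 → 800 → 1000 — 2 2/3 stops raised (brighter).
Net: −1 2/3 +3 2/3 +2 2/3 = +4 2/3 stops.

4 2/3 stops brighter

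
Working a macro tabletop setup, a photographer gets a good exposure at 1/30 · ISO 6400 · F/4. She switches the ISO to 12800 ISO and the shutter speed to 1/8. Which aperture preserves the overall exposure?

ISO: 6400 → 12800 — 1 stop raised (brighter).
Shutter speed: 1/30 → 1/15 → 1/8 — 2 stops longer (brighter).
Net change so far: 3 stops brighter. Offset with the aperture: f/4 → f/5.6 → f/8 → f/11.

f/11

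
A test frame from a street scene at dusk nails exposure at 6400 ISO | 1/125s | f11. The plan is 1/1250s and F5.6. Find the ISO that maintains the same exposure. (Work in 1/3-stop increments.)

Shutter speed: 1/125 → 1/160 → 1/200 → 1/250 → 1/320 → 1/400 → 1/500 → 1/640 → 1/800 → 1/1000 → 1/1250 — 3 1/3 stops shorter (darker).
Aperture: f/11 → f/10 → f/9 → f/8 → f/7.1 → f/6.3 → f/5.6 — 2 stops wider (brighter).
Net change so far: 1 1/3 stops darker. Offset with the ISO: 6400 → 8000 → 10000 → 12800 → 16000.

ISO 16000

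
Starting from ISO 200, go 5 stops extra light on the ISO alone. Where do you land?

ISO: 200 → 400 → 800 → 1600 → 3200 → 6400 — 5 stops raised (brighter).

ISO 6400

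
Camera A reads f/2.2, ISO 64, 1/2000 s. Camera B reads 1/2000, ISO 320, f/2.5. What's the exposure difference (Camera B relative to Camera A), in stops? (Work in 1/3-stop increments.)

Aperture: f/2.2 → f/2.5 — 1/3 stop smaller aperture (darker).
Shutter speed: unchanged.
ISO: 64 → 80 → 100 → 125 → 160 → 200 → 250 → 320 — 2 1/3 stops raised (brighter).
Net: −1/3 +2 1/3 = +2 stops.

2 stops brighter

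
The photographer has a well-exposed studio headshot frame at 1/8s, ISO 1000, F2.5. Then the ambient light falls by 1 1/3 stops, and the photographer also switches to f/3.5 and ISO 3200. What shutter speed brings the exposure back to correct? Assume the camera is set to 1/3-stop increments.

1/5s

Scene light: 1 1/3 stops darker.
Aperture: f/2.5 → f/2.8 → f/3.2 → f/3.5 — 1 stop narrower (darker).
ISO: 1000 → 1250 → 1600 → 2000 → 2500 → 3200 — 1 2/3 stops raised (brighter).
Net so far: 2/3 stop darker. Shutter speed: 1/8 → 1/6 → 1/5.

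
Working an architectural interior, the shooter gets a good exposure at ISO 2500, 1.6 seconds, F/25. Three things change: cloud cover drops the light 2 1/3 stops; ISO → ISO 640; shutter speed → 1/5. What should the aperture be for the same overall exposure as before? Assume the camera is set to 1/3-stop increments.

f/2

Scene light: 2 1/3 stops darker.
ISO: 2500 → 2000 → 1600 → 1250 → 1000 → 800 → 640 — 2 stops dropped (darker).
Shutter speed: 1.6 → 1.3 → 1 → 0.8 → 0.6 → 0.5 → 0.4 → 0.3 → 1/4 → 1/5 — 3 stops faster (darker).
Net so far: 7 1/3 stops darker. Aperture: f/25 → f/22 → f/20 → f/18 → f/16 → f/14 → f/13 → f/11 → f/10 → f/9 → f/8 → f/7.1 → f/6.3 → f/5.6 → f/5 → f/4.5 → f/4 → f/3.5 → f/3.2 → f/2.8 → f/2.5 → f/2.2 → f/2.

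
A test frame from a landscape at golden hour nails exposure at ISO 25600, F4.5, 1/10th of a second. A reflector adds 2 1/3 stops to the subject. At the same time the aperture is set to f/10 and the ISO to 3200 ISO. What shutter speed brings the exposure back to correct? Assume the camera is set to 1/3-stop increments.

Scene light: 2 1/3 stops brighter.
Aperture: f/4.5 → f/5 → f/5.6 → f/6.3 → f/7.1 → f/8 → f/9 → f/10 — 2 1/3 stops stopped down (darker).
ISO: 25600 → 20000 → 16000 → 12800 → 10000 → 8000 → 6400 → 5000 → 4000 → 3200 — 3 stops lower (darker).
Net so far: 3 stops darker. Shutter speed: 1/10 → 1/8 → 1/6 → 1/5 → 1/4 → 0.3 → 0.4 → 0.5 → 0.6 → 0.8.

0.8 s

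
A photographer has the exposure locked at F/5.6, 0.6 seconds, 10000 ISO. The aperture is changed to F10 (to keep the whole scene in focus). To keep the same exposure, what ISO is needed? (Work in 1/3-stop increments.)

Aperture: f/5.6 → f/6.3 → f/7.1 → f/8 → f/9 → f/10 — 1 2/3 stops smaller aperture (darker).
Need 1 2/3 stops brighter from the ISO: 10000 → 12800 → 16000 → 20000 → 25600 → 32000.

ISO 32000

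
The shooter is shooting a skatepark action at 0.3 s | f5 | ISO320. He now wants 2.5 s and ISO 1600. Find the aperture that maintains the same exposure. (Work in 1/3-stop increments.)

Shutter speed: 0.3 → 0.4 → 0.5 → 0.6 → 0.8 → 1 → 1.3 → 1.6 → 2 → 2.5 — 3 stops slower (brighter).
ISO: 320 → 400 → 500 → 640 → 800 → 1000 → 1250 → 1600 — 2 1/3 stops higher (brighter).
Net change so far: 5 1/3 stops brighter. Offset with the aperture: f/5 → f/5.6 → f/6.3 → f/7.1 → f/8 → f/9 → f/10 → f/11 → f/13 → f/14 → f/16 → f/18 → f/20 → f/22 → f/25 → f/29 → f/32.

f/32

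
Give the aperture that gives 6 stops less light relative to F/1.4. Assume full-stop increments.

f/11

Aperture: f/1.4 → f/2 → f/2.8 → f/4 → f/5.6 → f/8 → f/11 — 6 stops narrower (darker).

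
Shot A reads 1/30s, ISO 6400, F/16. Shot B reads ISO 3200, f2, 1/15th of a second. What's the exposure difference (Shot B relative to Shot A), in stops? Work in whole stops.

Aperture: f/16 → f/11 → f/8 → f/5.6 → f/4 → f/2.8 → f/2 — 6 stops wider (brighter).
Shutter speed: 1/30 → 1/15 — 1 stop longer (brighter).
ISO: 6400 → 3200 — 1 stop dropped (darker).
Net: +6 +1 −1 = +6 stops.

6 stops brighter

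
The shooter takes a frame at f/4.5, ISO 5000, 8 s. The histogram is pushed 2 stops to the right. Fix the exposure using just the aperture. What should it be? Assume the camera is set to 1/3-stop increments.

Overexposed by 2 stops → need 2 stops darker.
Aperture: f/4.5 → f/5 → f/5.6 → f/6.3 → f/7.1 → f/8 → f/9.

f/9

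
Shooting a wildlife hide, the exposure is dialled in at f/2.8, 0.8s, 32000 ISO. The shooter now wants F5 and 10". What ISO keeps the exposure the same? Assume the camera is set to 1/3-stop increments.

Aperture: f/2.8 → f/3.2 → f/3.5 → f/4 → f/4.5 → f/5 — 1 2/3 stops stopped down (darker).
Shutter speed: 0.8 → 1 → 1.3 → 1.6 → 2 → 2.5 → 3.2 → 4 → 5 → 6 → 8 → 10 — 3 2/3 stops slower (brighter).
Net change so far: 2 stops brighter. Offset with the ISO: 32000 → 25600 → 20000 → 16000 → 12800 → 10000 → 8000.

ISO 8000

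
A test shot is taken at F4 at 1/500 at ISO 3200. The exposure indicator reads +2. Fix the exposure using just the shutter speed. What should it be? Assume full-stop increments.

1/2000s

Overexposed by 2 stops → need 2 stops darker.
Shutter speed: 1/500 → 1/1000 → 1/2000.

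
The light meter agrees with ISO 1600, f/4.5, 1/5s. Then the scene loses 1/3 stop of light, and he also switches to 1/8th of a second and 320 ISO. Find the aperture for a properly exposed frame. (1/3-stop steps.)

f/1.4

Scene light: 1/3 stop darker.
Shutter speed: 1/5 → 1/6 → 1/8 — 2/3 stop faster (darker).
ISO: 1600 → 1250 → 1000 → 800 → 640 → 500 → 400 → 320 — 2 1/3 stops lower (darker).
Net so far: 3 1/3 stops darker. Aperture: f/4.5 → f/4 → f/3.5 → f/3.2 → f/2.8 → f/2.5 → f/2.2 → f/2 → f/1.8 → f/1.6 → f/1.4.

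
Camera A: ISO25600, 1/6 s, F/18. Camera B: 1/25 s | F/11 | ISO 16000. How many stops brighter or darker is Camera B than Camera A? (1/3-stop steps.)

Aperture: f/18 → f/16 → f/14 → f/13 → f/11 — 1 1/3 stops larger aperture (brighter).
Shutter speed: 1/6 → 1/8 → 1/10 → 1/13 → 1/15 → 1/20 → 1/25 — 2 stops shorter (darker).
ISO: 25600 → 20000 → 16000 — 2/3 stop dropped (darker).
Net: +1 1/3 −2 −2/3 = −1 1/3 stops.

1 1/3 stops darker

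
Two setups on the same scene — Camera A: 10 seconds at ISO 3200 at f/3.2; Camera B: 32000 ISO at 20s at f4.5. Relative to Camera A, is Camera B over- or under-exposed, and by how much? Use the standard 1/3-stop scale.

3 1/3 stops brighter

Aperture: f/3.2 → f/3.5 → f/4 → f/4.5 — 1 stop smaller aperture (darker).
Shutter speed: 10 → 13 → 15 → 20 — 1 stop longer (brighter).
ISO: 3200 → 4000 → 5000 → 6400 → 8000 → 10000 → 12800 → 16000 → 20000 → 25600 → 32000 — 3 1/3 stops higher (brighter).
Net: −1 +1 +3 1/3 = +3 1/3 stops.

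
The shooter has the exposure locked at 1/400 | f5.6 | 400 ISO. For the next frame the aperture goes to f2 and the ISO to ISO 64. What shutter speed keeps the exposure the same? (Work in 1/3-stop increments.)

1/500s

Aperture: f/5.6 → f/5 → f/4.5 → f/4 → f/3.5 → f/3.2 → f/2.8 → f/2.5 → f/2.2 → f/2 — 3 stops larger aperture (brighter).
ISO: 400 → 320 → 250 → 200 → 160 → 125 → 100 → 80 → 64 — 2 2/3 stops dropped (darker).
Net change so far: 1/3 stop brighter. Offset with the shutter speed: 1/400 → 1/500.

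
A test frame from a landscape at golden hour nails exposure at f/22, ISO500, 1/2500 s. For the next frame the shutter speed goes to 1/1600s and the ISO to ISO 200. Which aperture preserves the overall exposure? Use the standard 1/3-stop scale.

f/18

Shutter speed: 1/2500 → 1/2000 → 1/1600 — 2/3 stop slower (brighter).
ISO: 500 → 400 → 320 → 250 → 200 — 1 1/3 stops dropped (darker).
Net change so far: 2/3 stop darker. Offset with the aperture: f/22 → f/20 → f/18.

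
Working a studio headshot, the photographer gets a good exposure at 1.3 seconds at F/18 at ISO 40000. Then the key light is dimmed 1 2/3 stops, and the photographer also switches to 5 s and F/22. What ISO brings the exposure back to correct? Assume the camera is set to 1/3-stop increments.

ISO 51200

Scene light: 1 2/3 stops darker.
Shutter speed: 1.3 → 1.6 → 2 → 2.5 → 3.2 → 4 → 5 — 2 stops longer (brighter).
Aperture: f/18 → f/20 → f/22 — 2/3 stop stopped down (darker).
Net so far: 1/3 stop darker. ISO: 40000 → 51200.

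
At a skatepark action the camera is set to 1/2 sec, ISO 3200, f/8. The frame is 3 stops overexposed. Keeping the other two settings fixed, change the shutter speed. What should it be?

1/15s

Overexposed by 3 stops → need 3 stops darker.
Shutter speed: 1/2 → 1/4 → 1/8 → 1/15.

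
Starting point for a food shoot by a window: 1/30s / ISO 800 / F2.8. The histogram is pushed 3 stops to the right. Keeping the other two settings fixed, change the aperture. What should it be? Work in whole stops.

f/8

Overexposed by 3 stops → need 3 stops darker.
Aperture: f/2.8 → f/4 → f/5.6 → f/8.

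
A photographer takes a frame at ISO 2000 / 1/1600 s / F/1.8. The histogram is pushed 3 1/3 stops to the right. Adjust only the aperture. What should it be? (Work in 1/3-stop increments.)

Overexposed by 3 1/3 stops → need 3 1/3 stops darker.
Aperture: f/1.8 → f/2 → f/2.2 → f/2.5 → f/2.8 → f/3.2 → f/3.5 → f/4 → f/4.5 → f/5 → f/5.6.

f/5.6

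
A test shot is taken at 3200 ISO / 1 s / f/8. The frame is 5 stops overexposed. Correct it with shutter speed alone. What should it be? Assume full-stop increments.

1/30s

Overexposed by 5 stops → need 5 stops darker.
Shutter speed: 1 → 1/2 → 1/4 → 1/8 → 1/15 → 1/30.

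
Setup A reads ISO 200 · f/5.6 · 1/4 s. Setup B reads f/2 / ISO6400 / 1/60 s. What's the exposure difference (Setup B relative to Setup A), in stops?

4 stops brighter

Aperture: f/5.6 → f/4 → f/2.8 → f/2 — 3 stops wider (brighter).
Shutter speed: 1/4 → 1/8 → 1/15 → 1/30 → 1/60 — 4 stops shorter (darker).
ISO: 200 → 400 → 800 → 1600 → 3200 → 6400 — 5 stops higher (brighter).
Net: +3 −4 +5 = +4 stops.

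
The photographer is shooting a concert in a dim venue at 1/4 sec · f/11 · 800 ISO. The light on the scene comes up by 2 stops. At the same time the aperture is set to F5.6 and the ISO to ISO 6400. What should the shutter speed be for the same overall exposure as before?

Scene light: 2 stops brighter.
Aperture: f/11 → f/8 → f/5.6 — 2 stops opened up (brighter).
ISO: 800 → 1600 → 3200 → 6400 — 3 stops raised (brighter).
Net so far: 7 stops brighter. Shutter speed: 1/4 → 1/8 → 1/15 → 1/30 → 1/60 → 1/125 → 1/250 → 1/500.

1/500s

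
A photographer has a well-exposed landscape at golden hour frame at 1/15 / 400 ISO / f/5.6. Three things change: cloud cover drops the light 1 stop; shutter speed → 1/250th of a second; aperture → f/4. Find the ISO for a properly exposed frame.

Scene light: 1 stop darker.
Shutter speed: 1/15 → 1/30 → 1/60 → 1/125 → 1/250 — 4 stops faster (darker).
Aperture: f/5.6 → f/4 — 1 stop opened up (brighter).
Net so far: 4 stops darker. ISO: 400 → 800 → 1600 → 3200 → 6400.

ISO 6400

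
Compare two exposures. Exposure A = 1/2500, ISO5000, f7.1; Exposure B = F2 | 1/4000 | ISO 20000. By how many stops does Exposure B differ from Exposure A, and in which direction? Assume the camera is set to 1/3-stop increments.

Aperture: f/7.1 → f/6.3 → f/5.6 → f/5 → f/4.5 → f/4 → f/3.5 → f/3.2 → f/2.8 → f/2.5 → f/2.2 → f/2 — 3 2/3 stops opened up (brighter).
Shutter speed: 1/2500 → 1/3200 → 1/4000 — 2/3 stop faster (darker).
ISO: 5000 → 6400 → 8000 → 10000 → 12800 → 16000 → 20000 — 2 stops raised (brighter).
Net: +3 2/3 −2/3 +2 = +5 stops.

5 stops brighter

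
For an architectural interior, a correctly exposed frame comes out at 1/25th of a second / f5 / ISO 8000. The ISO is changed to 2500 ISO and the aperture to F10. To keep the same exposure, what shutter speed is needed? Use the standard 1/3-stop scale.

0.5 s

ISO: 8000 → 6400 → 5000 → 4000 → 3200 → 2500 — 1 2/3 stops dropped (darker).
Aperture: f/5 → f/5.6 → f/6.3 → f/7.1 → f/8 → f/9 → f/10 — 2 stops narrower (darker).
Net change so far: 3 2/3 stops darker. Offset with the shutter speed: 1/25 → 1/20 → 1/15 → 1/13 → 1/10 → 1/8 → 1/6 → 1/5 → 1/4 → 0.3 → 0.4 → 0.5.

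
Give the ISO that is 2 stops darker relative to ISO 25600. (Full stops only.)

ISO 6400

ISO: 25600 → 12800 → 6400 — 2 stops lower (darker).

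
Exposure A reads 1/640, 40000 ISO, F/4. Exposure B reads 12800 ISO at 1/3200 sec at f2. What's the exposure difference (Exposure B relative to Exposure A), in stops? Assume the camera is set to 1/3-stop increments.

2 stops darker

Aperture: f/4 → f/3.5 → f/3.2 → f/2.8 → f/2.5 → f/2.2 → f/2 — 2 stops opened up (brighter).
Shutter speed: 1/640 → 1/800 → 1/1000 → 1/1250 → 1/1600 → 1/2000 → 1/2500 → 1/3200 — 2 1/3 stops shorter (darker).
ISO: 40000 → 32000 → 25600 → 20000 → 16000 → 12800 — 1 2/3 stops lower (darker).
Net: +2 −2 1/3 −1 2/3 = −2 stops.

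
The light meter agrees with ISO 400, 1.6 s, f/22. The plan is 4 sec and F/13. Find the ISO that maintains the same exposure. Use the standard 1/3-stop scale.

ISO 50

Shutter speed: 1.6 → 2 → 2.5 → 3.2 → 4 — 1 1/3 stops slower (brighter).
Aperture: f/22 → f/20 → f/18 → f/16 → f/14 → f/13 — 1 2/3 stops wider (brighter).
Net change so far: 3 stops brighter. Offset with the ISO: 400 → 320 → 250 → 200 → 160 → 125 → 100 → 80 → 64 → 50.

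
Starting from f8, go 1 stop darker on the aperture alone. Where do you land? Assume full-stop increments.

Aperture: f/8 → f/11 — 1 stop smaller aperture (darker).

f/11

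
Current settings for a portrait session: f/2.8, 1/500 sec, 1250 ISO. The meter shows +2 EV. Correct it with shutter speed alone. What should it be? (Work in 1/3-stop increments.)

1/2000s

Overexposed by 2 stops → need 2 stops darker.
Shutter speed: 1/500 → 1/640 → 1/800 → 1/1000 → 1/1250 → 1/1600 → 1/2000.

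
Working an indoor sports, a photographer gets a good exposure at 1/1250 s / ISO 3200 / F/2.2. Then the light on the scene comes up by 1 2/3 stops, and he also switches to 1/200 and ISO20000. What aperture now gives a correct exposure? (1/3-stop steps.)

Scene light: 1 2/3 stops brighter.
Shutter speed: 1/1250 → 1/1000 → 1/800 → 1/640 → 1/500 → 1/400 → 1/320 → 1/250 → 1/200 — 2 2/3 stops slower (brighter).
ISO: 3200 → 4000 → 5000 → 6400 → 8000 → 10000 → 12800 → 16000 → 20000 — 2 2/3 stops higher (brighter).
Net so far: 7 stops brighter. Aperture: f/2.2 → f/2.5 → f/2.8 → f/3.2 → f/3.5 → f/4 → f/4.5 → f/5 → f/5.6 → f/6.3 → f/7.1 → f/8 → f/9 → f/10 → f/11 → f/13 → f/14 → f/16 → f/18 → f/20 → f/22 → f/25.

f/25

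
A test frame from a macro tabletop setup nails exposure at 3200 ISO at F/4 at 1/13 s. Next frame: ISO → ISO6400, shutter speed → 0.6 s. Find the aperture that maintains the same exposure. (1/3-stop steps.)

f/16

ISO: 3200 → 4000 → 5000 → 6400 — 1 stop higher (brighter).
Shutter speed: 1/13 → 1/10 → 1/8 → 1/6 → 1/5 → 1/4 → 0.3 → 0.4 → 0.5 → 0.6 — 3 stops slower (brighter).
Net change so far: 4 stops brighter. Offset with the aperture: f/4 → f/4.5 → f/5 → f/5.6 → f/6.3 → f/7.1 → f/8 → f/9 → f/10 → f/11 → f/13 → f/14 → f/16.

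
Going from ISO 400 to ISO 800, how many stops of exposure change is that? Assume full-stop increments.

1 stop

400 → 800 — count the steps: 1 stop.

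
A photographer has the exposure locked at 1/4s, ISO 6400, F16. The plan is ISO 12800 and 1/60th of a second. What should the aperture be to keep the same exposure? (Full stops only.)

ISO: 6400 → 12800 — 1 stop raised (brighter).
Shutter speed: 1/4 → 1/8 → 1/15 → 1/30 → 1/60 — 4 stops shorter (darker).
Net change so far: 3 stops darker. Offset with the aperture: f/16 → f/11 → f/8 → f/5.6.

f/5.6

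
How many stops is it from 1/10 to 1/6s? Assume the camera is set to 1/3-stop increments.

1/10 → 1/8 → 1/6 — count the steps: 2 third-stops = 2/3 stop.

2/3 stop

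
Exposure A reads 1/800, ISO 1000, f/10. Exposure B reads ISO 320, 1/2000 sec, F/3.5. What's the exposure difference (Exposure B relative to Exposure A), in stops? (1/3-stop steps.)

same exposure (0 stops)

Aperture: f/10 → f/9 → f/8 → f/7.1 → f/6.3 → f/5.6 → f/5 → f/4.5 → f/4 → f/3.5 — 3 stops opened up (brighter).
Shutter speed: 1/800 → 1/1000 → 1/1250 → 1/1600 → 1/2000 — 1 1/3 stops shorter (darker).
ISO: 1000 → 800 → 640 → 500 → 400 → 320 — 1 2/3 stops lower (darker).
Net: +3 −1 1/3 −1 2/3 = 0 stops.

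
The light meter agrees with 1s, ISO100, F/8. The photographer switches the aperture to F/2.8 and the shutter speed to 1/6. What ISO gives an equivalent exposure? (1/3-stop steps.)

ISO 80

Aperture: f/8 → f/7.1 → f/6.3 → f/5.6 → f/5 → f/4.5 → f/4 → f/3.5 → f/3.2 → f/2.8 — 3 stops opened up (brighter).
Shutter speed: 1 → 0.8 → 0.6 → 0.5 → 0.4 → 0.3 → 1/4 → 1/5 → 1/6 — 2 2/3 stops faster (darker).
Net change so far: 1/3 stop brighter. Offset with the ISO: 100 → 80.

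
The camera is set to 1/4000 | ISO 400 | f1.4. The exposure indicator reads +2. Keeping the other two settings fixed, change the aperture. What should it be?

Overexposed by 2 stops → need 2 stops darker.
Aperture: f/1.4 → f/2 → f/2.8.

f/2.8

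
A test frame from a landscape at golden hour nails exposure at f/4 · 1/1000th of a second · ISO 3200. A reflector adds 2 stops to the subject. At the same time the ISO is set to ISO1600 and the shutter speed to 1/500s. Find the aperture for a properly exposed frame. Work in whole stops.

Scene light: 2 stops brighter.
ISO: 3200 → 1600 — 1 stop lower (darker).
Shutter speed: 1/1000 → 1/500 — 1 stop slower (brighter).
Net so far: 2 stops brighter. Aperture: f/4 → f/5.6 → f/8.

f/8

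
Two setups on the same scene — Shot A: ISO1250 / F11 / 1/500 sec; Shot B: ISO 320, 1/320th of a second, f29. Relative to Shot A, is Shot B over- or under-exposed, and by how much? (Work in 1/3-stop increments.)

Aperture: f/11 → f/13 → f/14 → f/16 → f/18 → f/20 → f/22 → f/25 → f/29 — 2 2/3 stops narrower (darker).
Shutter speed: 1/500 → 1/400 → 1/320 — 2/3 stop slower (brighter).
ISO: 1250 → 1000 → 800 → 640 → 500 → 400 → 320 — 2 stops lower (darker).
Net: −2 2/3 +2/3 −2 = −4 stops.

4 stops darker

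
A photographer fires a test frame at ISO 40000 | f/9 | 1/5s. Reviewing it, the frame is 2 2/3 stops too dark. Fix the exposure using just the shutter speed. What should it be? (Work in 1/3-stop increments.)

1.3 s

Underexposed by 2 2/3 stops → need 2 2/3 stops brighter.
Shutter speed: 1/5 → 1/4 → 0.3 → 0.4 → 0.5 → 0.6 → 0.8 → 1 → 1.3.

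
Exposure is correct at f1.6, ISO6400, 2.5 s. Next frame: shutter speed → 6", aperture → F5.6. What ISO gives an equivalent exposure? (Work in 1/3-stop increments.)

Shutter speed: 2.5 → 3.2 → 4 → 5 → 6 — 1 1/3 stops longer (brighter).
Aperture: f/1.6 → f/1.8 → f/2 → f/2.2 → f/2.5 → f/2.8 → f/3.2 → f/3.5 → f/4 → f/4.5 → f/5 → f/5.6 — 3 2/3 stops smaller aperture (darker).
Net change so far: 2 1/3 stops darker. Offset with the ISO: 6400 → 8000 → 10000 → 12800 → 16000 → 20000 → 25600 → 32000.

ISO 32000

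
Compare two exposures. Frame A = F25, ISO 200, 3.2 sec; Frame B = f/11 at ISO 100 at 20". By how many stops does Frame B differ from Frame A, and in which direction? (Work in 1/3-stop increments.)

Aperture: f/25 → f/22 → f/20 → f/18 → f/16 → f/14 → f/13 → f/11 — 2 1/3 stops wider (brighter).
Shutter speed: 3.2 → 4 → 5 → 6 → 8 → 10 → 13 → 15 → 20 — 2 2/3 stops longer (brighter).
ISO: 200 → 160 → 125 → 100 — 1 stop dropped (darker).
Net: +2 1/3 +2 2/3 −1 = +4 stops.

4 stops brighter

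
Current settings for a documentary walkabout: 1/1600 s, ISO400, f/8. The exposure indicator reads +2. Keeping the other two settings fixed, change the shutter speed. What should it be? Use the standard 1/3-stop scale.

1/6400s

Overexposed by 2 stops → need 2 stops darker.
Shutter speed: 1/1600 → 1/2000 → 1/2500 → 1/3200 → 1/4000 → 1/5000 → 1/6400.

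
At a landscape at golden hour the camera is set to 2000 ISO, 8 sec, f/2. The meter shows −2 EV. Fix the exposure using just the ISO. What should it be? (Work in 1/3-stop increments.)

ISO 8000

Underexposed by 2 stops → need 2 stops brighter.
ISO: 2000 → 2500 → 3200 → 4000 → 5000 → 6400 → 8000.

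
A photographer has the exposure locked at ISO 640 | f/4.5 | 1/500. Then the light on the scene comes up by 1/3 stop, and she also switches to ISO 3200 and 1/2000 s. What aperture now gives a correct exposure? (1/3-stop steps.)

f/5.6

Scene light: 1/3 stop brighter.
ISO: 640 → 800 → 1000 → 1250 → 1600 → 2000 → 2500 → 3200 — 2 1/3 stops raised (brighter).
Shutter speed: 1/500 → 1/640 → 1/800 → 1/1000 → 1/1250 → 1/1600 → 1/2000 — 2 stops faster (darker).
Net so far: 2/3 stop brighter. Aperture: f/4.5 → f/5 → f/5.6.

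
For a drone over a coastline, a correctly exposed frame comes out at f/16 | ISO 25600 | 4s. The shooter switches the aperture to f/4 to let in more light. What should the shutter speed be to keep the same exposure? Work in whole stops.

1/4s

Aperture: f/16 → f/11 → f/8 → f/5.6 → f/4 — 4 stops larger aperture (brighter).
Need 4 stops darker from the shutter speed: 4 → 2 → 1 → 1/2 → 1/4.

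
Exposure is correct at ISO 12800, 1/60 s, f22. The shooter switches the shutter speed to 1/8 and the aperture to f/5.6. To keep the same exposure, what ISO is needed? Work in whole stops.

Shutter speed: 1/60 → 1/30 → 1/15 → 1/8 — 3 stops slower (brighter).
Aperture: f/22 → f/16 → f/11 → f/8 → f/5.6 — 4 stops wider (brighter).
Net change so far: 7 stops brighter. Offset with the ISO: 12800 → 6400 → 3200 → 1600 → 800 → 400 → 200 → 100.

ISO 100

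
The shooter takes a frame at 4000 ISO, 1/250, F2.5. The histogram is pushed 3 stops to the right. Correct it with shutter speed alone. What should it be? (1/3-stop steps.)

1/2000s

Overexposed by 3 stops → need 3 stops darker.
Shutter speed: 1/250 → 1/320 → 1/400 → 1/500 → 1/640 → 1/800 → 1/1000 → 1/1250 → 1/1600 → 1/2000.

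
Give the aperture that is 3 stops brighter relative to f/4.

f/1.4

Aperture: f/4 → f/2.8 → f/2 → f/1.4 — 3 stops wider (brighter).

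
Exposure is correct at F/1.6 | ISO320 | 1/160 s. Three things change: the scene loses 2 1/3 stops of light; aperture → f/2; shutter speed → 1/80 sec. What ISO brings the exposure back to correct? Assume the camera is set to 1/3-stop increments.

Scene light: 2 1/3 stops darker.
Aperture: f/1.6 → f/1.8 → f/2 — 2/3 stop stopped down (darker).
Shutter speed: 1/160 → 1/125 → 1/100 → 1/80 — 1 stop slower (brighter).
Net so far: 2 stops darker. ISO: 320 → 400 → 500 → 640 → 800 → 1000 → 1250.

ISO 1250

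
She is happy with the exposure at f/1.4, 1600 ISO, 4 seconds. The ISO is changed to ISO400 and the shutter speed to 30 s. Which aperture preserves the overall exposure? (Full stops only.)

ISO: 1600 → 800 → 400 — 2 stops dropped (darker).
Shutter speed: 4 → 8 → 15 → 30 — 3 stops slower (brighter).
Net change so far: 1 stop brighter. Offset with the aperture: f/1.4 → f/2.

f/2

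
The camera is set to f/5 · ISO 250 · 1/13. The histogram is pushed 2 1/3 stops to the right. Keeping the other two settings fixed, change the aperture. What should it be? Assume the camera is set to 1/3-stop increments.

f/11

Overexposed by 2 1/3 stops → need 2 1/3 stops darker.
Aperture: f/5 → f/5.6 → f/6.3 → f/7.1 → f/8 → f/9 → f/10 → f/11.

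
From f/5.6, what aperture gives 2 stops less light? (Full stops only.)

f/11

Aperture: f/5.6 → f/8 → f/11 — 2 stops narrower (darker).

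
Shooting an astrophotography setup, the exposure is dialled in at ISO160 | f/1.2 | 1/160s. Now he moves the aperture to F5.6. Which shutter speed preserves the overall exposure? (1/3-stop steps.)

1/8s

Aperture: f/1.2 → f/1.4 → f/1.6 → f/1.8 → f/2 → f/2.2 → f/2.5 → f/2.8 → f/3.2 → f/3.5 → f/4 → f/4.5 → f/5 → f/5.6 — 4 1/3 stops stopped down (darker).
Need 4 1/3 stops brighter from the shutter speed: 1/160 → 1/125 → 1/100 → 1/80 → 1/60 → 1/50 → 1/40 → 1/30 → 1/25 → 1/20 → 1/15 → 1/13 → 1/10 → 1/8.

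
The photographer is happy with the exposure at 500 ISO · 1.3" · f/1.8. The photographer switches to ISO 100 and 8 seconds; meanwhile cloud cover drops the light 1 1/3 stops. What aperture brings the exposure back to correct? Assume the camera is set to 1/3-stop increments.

f/1.2

Scene light: 1 1/3 stops darker.
ISO: 500 → 400 → 320 → 250 → 200 → 160 → 125 → 100 — 2 1/3 stops lower (darker).
Shutter speed: 1.3 → 1.6 → 2 → 2.5 → 3.2 → 4 → 5 → 6 → 8 — 2 2/3 stops slower (brighter).
Net so far: 1 stop darker. Aperture: f/1.8 → f/1.6 → f/1.4 → f/1.2.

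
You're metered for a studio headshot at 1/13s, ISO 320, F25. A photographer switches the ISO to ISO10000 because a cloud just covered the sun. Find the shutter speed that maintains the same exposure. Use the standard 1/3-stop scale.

1/400s

ISO: 320 → 400 → 500 → 640 → 800 → 1000 → 1250 → 1600 → 2000 → 2500 → 3200 → 4000 → 5000 → 6400 → 8000 → 10000 — 5 stops higher (brighter).
Need 5 stops darker from the shutter speed: 1/13 → 1/15 → 1/20 → 1/25 → 1/30 → 1/40 → 1/50 → 1/60 → 1/80 → 1/100 → 1/125 → 1/160 → 1/200 → 1/250 → 1/320 → 1/400.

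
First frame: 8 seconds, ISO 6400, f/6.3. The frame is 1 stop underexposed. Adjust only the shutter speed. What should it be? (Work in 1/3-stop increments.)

15 s

Underexposed by 1 stop → need 1 stop brighter.
Shutter speed: 8 → 10 → 13 → 15.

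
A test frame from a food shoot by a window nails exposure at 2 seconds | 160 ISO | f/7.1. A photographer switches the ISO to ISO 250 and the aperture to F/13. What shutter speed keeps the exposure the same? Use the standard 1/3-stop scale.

4 s

ISO: 160 → 200 → 250 — 2/3 stop raised (brighter).
Aperture: f/7.1 → f/8 → f/9 → f/10 → f/11 → f/13 — 1 2/3 stops narrower (darker).
Net change so far: 1 stop darker. Offset with the shutter speed: 2 → 2.5 → 3.2 → 4.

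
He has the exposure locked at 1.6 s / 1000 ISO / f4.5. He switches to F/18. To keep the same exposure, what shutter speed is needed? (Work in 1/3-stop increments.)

Aperture: f/4.5 → f/5 → f/5.6 → f/6.3 → f/7.1 → f/8 → f/9 → f/10 → f/11 → f/13 → f/14 → f/16 → f/18 — 4 stops stopped down (darker).
Need 4 stops brighter from the shutter speed: 1.6 → 2 → 2.5 → 3.2 → 4 → 5 → 6 → 8 → 10 → 13 → 15 → 20 → 25.

25 s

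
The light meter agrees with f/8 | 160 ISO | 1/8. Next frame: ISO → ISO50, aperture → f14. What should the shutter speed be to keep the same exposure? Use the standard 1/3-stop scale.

1.3 s

ISO: 160 → 125 → 100 → 80 → 64 → 50 — 1 2/3 stops dropped (darker).
Aperture: f/8 → f/9 → f/10 → f/11 → f/13 → f/14 — 1 2/3 stops stopped down (darker).
Net change so far: 3 1/3 stops darker. Offset with the shutter speed: 1/8 → 1/6 → 1/5 → 1/4 → 0.3 → 0.4 → 0.5 → 0.6 → 0.8 → 1 → 1.3.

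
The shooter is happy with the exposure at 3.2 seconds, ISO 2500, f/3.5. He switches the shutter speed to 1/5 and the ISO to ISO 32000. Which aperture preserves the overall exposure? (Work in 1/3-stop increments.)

f/3.2

Shutter speed: 3.2 → 2.5 → 2 → 1.6 → 1.3 → 1 → 0.8 → 0.6 → 0.5 → 0.4 → 0.3 → 1/4 → 1/5 — 4 stops shorter (darker).
ISO: 2500 → 3200 → 4000 → 5000 → 6400 → 8000 → 10000 → 12800 → 16000 → 20000 → 25600 → 32000 — 3 2/3 stops raised (brighter).
Net change so far: 1/3 stop darker. Offset with the aperture: f/3.5 → f/3.2.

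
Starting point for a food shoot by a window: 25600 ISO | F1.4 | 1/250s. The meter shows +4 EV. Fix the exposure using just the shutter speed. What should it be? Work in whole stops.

Overexposed by 4 stops → need 4 stops darker.
Shutter speed: 1/250 → 1/500 → 1/1000 → 1/2000 → 1/4000.

1/4000s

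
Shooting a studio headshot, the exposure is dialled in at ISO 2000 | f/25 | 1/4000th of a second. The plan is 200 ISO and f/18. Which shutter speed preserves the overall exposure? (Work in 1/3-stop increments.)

ISO: 2000 → 1600 → 1250 → 1000 → 800 → 640 → 500 → 400 → 320 → 250 → 200 — 3 1/3 stops dropped (darker).
Aperture: f/25 → f/22 → f/20 → f/18 — 1 stop larger aperture (brighter).
Net change so far: 2 1/3 stops darker. Offset with the shutter speed: 1/4000 → 1/3200 → 1/2500 → 1/2000 → 1/1600 → 1/1250 → 1/1000 → 1/800.

1/800s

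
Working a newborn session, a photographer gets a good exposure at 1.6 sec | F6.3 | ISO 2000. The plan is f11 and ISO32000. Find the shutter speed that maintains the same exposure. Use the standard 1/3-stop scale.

Aperture: f/6.3 → f/7.1 → f/8 → f/9 → f/10 → f/11 — 1 2/3 stops smaller aperture (darker).
ISO: 2000 → 2500 → 3200 → 4000 → 5000 → 6400 → 8000 → 10000 → 12800 → 16000 → 20000 → 25600 → 32000 — 4 stops raised (brighter).
Net change so far: 2 1/3 stops brighter. Offset with the shutter speed: 1.6 → 1.3 → 1 → 0.8 → 0.6 → 0.5 → 0.4 → 0.3.

0.3 s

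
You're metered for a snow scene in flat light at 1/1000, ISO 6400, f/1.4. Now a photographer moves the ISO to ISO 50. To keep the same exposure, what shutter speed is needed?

ISO: 6400 → 3200 → 1600 → 800 → 400 → 200 → 100 → 50 — 7 stops lower (darker).
Need 7 stops brighter from the shutter speed: 1/1000 → 1/500 → 1/250 → 1/125 → 1/60 → 1/30 → 1/15 → 1/8.

1/8s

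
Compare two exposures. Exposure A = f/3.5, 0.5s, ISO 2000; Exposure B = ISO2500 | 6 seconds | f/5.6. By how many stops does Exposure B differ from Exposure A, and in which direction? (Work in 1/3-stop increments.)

2 2/3 stops brighter

Aperture: f/3.5 → f/4 → f/4.5 → f/5 → f/5.6 — 1 1/3 stops narrower (darker).
Shutter speed: 0.5 → 0.6 → 0.8 → 1 → 1.3 → 1.6 → 2 → 2.5 → 3.2 → 4 → 5 → 6 — 3 2/3 stops slower (brighter).
ISO: 2000 → 2500 — 1/3 stop higher (brighter).
Net: −1 1/3 +3 2/3 +1/3 = +2 2/3 stops.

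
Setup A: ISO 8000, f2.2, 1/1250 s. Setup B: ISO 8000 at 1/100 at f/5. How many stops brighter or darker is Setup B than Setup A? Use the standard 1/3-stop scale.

1 1/3 stops brighter

Aperture: f/2.2 → f/2.5 → f/2.8 → f/3.2 → f/3.5 → f/4 → f/4.5 → f/5 — 2 1/3 stops smaller aperture (darker).
Shutter speed: 1/1250 → 1/1000 → 1/800 → 1/640 → 1/500 → 1/400 → 1/320 → 1/250 → 1/200 → 1/160 → 1/125 → 1/100 — 3 2/3 stops slower (brighter).
ISO: unchanged.
Net: −2 1/3 +3 2/3 = +1 1/3 stops.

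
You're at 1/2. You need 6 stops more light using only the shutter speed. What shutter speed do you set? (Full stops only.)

30 s

Shutter speed: 1/2 → 1 → 2 → 4 → 8 → 15 → 30 — 6 stops slower (brighter).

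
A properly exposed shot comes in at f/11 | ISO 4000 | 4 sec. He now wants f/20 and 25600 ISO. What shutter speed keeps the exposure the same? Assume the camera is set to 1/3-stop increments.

Aperture: f/11 → f/13 → f/14 → f/16 → f/18 → f/20 — 1 2/3 stops narrower (darker).
ISO: 4000 → 5000 → 6400 → 8000 → 10000 → 12800 → 16000 → 20000 → 25600 — 2 2/3 stops higher (brighter).
Net change so far: 1 stop brighter. Offset with the shutter speed: 4 → 3.2 → 2.5 → 2.

2 s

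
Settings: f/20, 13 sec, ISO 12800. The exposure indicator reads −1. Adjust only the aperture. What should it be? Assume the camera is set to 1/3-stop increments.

Underexposed by 1 stop → need 1 stop brighter.
Aperture: f/20 → f/18 → f/16 → f/14.

f/14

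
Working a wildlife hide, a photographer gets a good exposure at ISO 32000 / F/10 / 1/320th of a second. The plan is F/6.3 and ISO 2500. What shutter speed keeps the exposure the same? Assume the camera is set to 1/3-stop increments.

Aperture: f/10 → f/9 → f/8 → f/7.1 → f/6.3 — 1 1/3 stops wider (brighter).
ISO: 32000 → 25600 → 20000 → 16000 → 12800 → 10000 → 8000 → 6400 → 5000 → 4000 → 3200 → 2500 — 3 2/3 stops dropped (darker).
Net change so far: 2 1/3 stops darker. Offset with the shutter speed: 1/320 → 1/250 → 1/200 → 1/160 → 1/125 → 1/100 → 1/80 → 1/60.

1/60s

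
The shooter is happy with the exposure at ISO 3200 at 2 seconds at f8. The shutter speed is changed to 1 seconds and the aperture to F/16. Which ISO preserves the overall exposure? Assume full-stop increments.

ISO 25600

Shutter speed: 2 → 1 — 1 stop shorter (darker).
Aperture: f/8 → f/11 → f/16 — 2 stops smaller aperture (darker).
Net change so far: 3 stops darker. Offset with the ISO: 3200 → 6400 → 12800 → 25600.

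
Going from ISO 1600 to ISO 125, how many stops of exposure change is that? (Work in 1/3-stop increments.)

3 2/3 stops

1600 → 1250 → 1000 → 800 → 640 → 500 → 400 → 320 → 250 → 200 → 160 → 125 — count the steps: 11 third-stops = 3 2/3 stops.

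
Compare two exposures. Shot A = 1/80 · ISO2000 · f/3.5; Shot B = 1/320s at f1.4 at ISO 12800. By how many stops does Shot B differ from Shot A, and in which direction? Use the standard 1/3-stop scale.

3 1/3 stops brighter

Aperture: f/3.5 → f/3.2 → f/2.8 → f/2.5 → f/2.2 → f/2 → f/1.8 → f/1.6 → f/1.4 — 2 2/3 stops opened up (brighter).
Shutter speed: 1/80 → 1/100 → 1/125 → 1/160 → 1/200 → 1/250 → 1/320 — 2 stops faster (darker).
ISO: 2000 → 2500 → 3200 → 4000 → 5000 → 6400 → 8000 → 10000 → 12800 — 2 2/3 stops higher (brighter).
Net: +2 2/3 −2 +2 2/3 = +3 1/3 stops.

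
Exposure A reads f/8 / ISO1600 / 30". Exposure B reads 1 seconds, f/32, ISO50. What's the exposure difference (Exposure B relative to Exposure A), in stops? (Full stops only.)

Aperture: f/8 → f/11 → f/16 → f/22 → f/32 — 4 stops smaller aperture (darker).
Shutter speed: 30 → 15 → 8 → 4 → 2 → 1 — 5 stops faster (darker).
ISO: 1600 → 800 → 400 → 200 → 100 → 50 — 5 stops dropped (darker).
Net: −4 −5 −5 = −14 stops.

14 stops darker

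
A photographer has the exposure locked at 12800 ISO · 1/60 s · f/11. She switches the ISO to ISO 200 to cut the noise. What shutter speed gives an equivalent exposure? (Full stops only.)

ISO: 12800 → 6400 → 3200 → 1600 → 800 → 400 → 200 — 6 stops lower (darker).
Need 6 stops brighter from the shutter speed: 1/60 → 1/30 → 1/15 → 1/8 → 1/4 → 1/2 → 1.

1 s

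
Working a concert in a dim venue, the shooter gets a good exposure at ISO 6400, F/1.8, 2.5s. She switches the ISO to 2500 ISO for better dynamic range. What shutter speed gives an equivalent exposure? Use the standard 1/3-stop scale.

6 s

ISO: 6400 → 5000 → 4000 → 3200 → 2500 — 1 1/3 stops lower (darker).
Need 1 1/3 stops brighter from the shutter speed: 2.5 → 3.2 → 4 → 5 → 6.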